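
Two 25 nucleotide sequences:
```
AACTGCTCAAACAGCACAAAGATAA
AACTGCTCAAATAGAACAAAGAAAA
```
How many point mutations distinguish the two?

3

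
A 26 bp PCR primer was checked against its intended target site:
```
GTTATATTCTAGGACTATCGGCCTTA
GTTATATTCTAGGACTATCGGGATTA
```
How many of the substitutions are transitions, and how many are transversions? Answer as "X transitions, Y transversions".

Mismatches (1-based):
site 22: C→G (pyrimidine→purine, transversion)
site 23: C→A (pyrimidine→purine, transversion)

0 transitions, 2 transversions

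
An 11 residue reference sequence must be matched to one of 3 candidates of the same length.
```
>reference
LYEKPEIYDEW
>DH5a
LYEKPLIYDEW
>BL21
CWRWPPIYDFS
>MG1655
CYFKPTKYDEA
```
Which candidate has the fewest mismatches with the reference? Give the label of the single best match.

DH5a

Hamming distances to reference — DH5a: 1; BL21: 7; MG1655: 5.
Smallest is DH5a with 1 mismatch.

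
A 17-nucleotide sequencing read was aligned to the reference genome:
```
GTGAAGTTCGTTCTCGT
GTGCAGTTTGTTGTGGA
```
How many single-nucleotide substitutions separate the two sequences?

5

Mismatches (1-based): base 4: A→C; base 9: C→T; base 13: C→G; base 15: C→G; base 17: T→A.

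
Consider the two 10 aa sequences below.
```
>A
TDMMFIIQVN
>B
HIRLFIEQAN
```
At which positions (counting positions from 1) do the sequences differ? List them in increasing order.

Differences at position 1 (T→H), position 2 (D→I), position 3 (M→R), position 4 (M→L), position 7 (I→E), position 9 (V→A).

1, 2, 3, 4, 7, 9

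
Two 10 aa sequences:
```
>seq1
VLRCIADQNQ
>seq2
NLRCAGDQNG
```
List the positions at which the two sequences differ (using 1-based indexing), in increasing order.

1, 5, 6, 10

Scanning 1-based: 1: V/N; 5: I/A; 6: A/G; 10: Q/G.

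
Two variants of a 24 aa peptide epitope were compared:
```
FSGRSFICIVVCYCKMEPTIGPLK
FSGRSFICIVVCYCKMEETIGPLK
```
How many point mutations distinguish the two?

1

The sequences differ at residues 18 (1-based) — 1 in total.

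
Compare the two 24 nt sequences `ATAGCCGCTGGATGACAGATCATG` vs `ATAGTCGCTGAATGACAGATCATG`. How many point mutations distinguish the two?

2

The sequences differ at sites 5, 11 (1-based) — 2 in total.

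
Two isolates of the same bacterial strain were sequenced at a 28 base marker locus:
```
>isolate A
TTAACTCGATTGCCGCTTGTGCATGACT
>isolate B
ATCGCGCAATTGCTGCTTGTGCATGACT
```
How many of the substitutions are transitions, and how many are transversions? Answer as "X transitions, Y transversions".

Mismatches (1-based):
base 1: T→A (pyrimidine→purine, transversion)
base 3: A→C (purine→pyrimidine, transversion)
base 4: A→G (purine→purine, transition)
base 6: T→G (pyrimidine→purine, transversion)
base 8: G→A (purine→purine, transition)
base 14: C→T (pyrimidine→pyrimidine, transition)

3 transitions, 3 transversions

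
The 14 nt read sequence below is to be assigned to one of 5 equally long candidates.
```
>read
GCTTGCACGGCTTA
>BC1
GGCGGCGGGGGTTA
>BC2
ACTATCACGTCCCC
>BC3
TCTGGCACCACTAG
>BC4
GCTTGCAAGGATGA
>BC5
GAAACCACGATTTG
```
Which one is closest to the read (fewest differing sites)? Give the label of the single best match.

BC4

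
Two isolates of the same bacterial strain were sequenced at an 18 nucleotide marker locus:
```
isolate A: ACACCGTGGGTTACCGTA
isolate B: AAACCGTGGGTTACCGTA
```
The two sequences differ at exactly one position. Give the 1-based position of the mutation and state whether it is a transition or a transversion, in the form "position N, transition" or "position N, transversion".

position 2, transversion

Position 2 changes C→A. C is a pyrimidine and A is a purine, so this is a transversion.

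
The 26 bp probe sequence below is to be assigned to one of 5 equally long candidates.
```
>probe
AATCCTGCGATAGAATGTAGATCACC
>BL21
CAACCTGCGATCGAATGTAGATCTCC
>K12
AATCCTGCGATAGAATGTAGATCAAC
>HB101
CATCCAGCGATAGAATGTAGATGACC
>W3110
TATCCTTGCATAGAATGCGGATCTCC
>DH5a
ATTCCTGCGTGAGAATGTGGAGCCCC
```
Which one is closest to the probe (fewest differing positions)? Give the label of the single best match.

K12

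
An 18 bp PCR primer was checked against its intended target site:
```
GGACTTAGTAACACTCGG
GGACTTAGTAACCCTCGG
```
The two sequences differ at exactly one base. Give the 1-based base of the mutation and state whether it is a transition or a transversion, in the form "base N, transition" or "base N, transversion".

base 13, transversion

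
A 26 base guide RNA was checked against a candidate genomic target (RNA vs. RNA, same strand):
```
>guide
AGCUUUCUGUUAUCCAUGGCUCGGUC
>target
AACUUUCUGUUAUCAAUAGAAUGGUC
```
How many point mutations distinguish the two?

6

Mismatches (1-based): base 2: G→A; base 15: C→A; base 18: G→A; base 20: C→A; base 21: U→A; base 22: C→U.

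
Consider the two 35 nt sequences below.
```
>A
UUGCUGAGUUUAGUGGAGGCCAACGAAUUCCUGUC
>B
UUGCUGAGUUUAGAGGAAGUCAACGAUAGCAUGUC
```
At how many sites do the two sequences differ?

7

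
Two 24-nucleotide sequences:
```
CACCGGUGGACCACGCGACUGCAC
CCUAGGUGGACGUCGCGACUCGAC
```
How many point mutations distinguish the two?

Mismatches (1-based): site 2: A→C; site 3: C→U; site 4: C→A; site 12: C→G; site 13: A→U; site 21: G→C; site 22: C→G.

7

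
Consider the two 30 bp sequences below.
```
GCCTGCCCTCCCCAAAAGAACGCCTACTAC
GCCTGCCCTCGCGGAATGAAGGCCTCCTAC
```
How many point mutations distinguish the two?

6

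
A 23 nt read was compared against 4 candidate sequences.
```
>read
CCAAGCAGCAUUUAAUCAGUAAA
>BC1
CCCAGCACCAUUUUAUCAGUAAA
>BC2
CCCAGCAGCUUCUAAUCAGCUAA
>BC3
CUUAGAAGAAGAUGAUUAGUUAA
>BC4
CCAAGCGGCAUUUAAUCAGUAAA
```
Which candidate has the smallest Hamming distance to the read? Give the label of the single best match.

BC4

Hamming distances to read — BC1: 3; BC2: 5; BC3: 9; BC4: 1.
Smallest is BC4 with 1 mismatch.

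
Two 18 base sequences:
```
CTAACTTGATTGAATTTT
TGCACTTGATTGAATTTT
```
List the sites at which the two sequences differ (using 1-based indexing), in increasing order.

Scanning 1-based: 1: C/T; 2: T/G; 3: A/C.

1, 2, 3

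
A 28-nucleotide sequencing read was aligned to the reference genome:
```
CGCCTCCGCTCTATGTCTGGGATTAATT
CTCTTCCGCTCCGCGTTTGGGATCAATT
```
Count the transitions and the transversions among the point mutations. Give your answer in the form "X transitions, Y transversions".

6 transitions, 1 transversion

Mismatches (1-based):
position 2: G→T (purine→pyrimidine, transversion)
position 4: C→T (pyrimidine→pyrimidine, transition)
position 12: T→C (pyrimidine→pyrimidine, transition)
position 13: A→G (purine→purine, transition)
position 14: T→C (pyrimidine→pyrimidine, transition)
position 17: C→T (pyrimidine→pyrimidine, transition)
position 24: T→C (pyrimidine→pyrimidine, transition)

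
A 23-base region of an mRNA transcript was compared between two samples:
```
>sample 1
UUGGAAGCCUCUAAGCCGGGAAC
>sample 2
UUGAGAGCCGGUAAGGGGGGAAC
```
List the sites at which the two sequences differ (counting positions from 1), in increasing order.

4, 5, 10, 11, 16, 17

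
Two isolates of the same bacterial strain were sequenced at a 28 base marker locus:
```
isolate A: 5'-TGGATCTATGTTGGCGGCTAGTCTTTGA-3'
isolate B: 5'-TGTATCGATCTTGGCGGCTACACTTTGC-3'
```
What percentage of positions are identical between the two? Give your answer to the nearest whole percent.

6 positions differ (3, 7, 10, 21, 22, 28), so 22 of 28 match: 22/28 = 78.57%.

79%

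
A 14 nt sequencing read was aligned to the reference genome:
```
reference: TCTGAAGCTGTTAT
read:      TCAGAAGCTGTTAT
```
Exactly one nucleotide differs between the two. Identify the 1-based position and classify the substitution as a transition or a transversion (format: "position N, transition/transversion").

position 3, transversion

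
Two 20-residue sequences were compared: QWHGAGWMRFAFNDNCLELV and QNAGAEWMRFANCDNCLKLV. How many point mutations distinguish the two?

Mismatches (1-based): position 2: W→N; position 3: H→A; position 6: G→E; position 12: F→N; position 13: N→C; position 18: E→K.

6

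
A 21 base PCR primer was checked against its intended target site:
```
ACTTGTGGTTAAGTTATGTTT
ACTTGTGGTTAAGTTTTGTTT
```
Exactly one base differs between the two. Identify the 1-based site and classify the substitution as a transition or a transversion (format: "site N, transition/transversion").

site 16, transversion

Site 16 changes A→T. A is a purine and T is a pyrimidine, so this is a transversion.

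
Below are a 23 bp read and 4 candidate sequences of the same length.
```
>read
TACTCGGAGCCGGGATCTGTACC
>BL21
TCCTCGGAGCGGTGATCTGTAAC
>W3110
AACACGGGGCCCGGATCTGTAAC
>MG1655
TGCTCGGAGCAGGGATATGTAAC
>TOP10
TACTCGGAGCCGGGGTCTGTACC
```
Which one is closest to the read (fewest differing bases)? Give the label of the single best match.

TOP10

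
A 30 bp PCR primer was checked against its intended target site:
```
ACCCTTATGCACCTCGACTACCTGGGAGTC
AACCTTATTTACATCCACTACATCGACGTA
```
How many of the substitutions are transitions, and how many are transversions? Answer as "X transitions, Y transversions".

2 transitions, 8 transversions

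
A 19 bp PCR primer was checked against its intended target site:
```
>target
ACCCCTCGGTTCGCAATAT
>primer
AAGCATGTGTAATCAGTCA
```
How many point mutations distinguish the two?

11

Comparing position by position, 11 positions differ: 2 (C/A), 3 (C/G), 5 (C/A), 7 (C/G), 8 (G/T), 11 (T/A), 12 (C/A), 13 (G/T), 16 (A/G), 18 (A/C), 19 (T/A).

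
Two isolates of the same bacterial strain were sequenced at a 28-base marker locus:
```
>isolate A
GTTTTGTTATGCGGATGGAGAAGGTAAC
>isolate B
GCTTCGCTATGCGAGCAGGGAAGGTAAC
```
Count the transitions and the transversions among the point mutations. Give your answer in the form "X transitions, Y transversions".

8 transitions, 0 transversions

Mismatches (1-based):
position 2: T→C (pyrimidine→pyrimidine, transition)
position 5: T→C (pyrimidine→pyrimidine, transition)
position 7: T→C (pyrimidine→pyrimidine, transition)
position 14: G→A (purine→purine, transition)
position 15: A→G (purine→purine, transition)
position 16: T→C (pyrimidine→pyrimidine, transition)
position 17: G→A (purine→purine, transition)
position 19: A→G (purine→purine, transition)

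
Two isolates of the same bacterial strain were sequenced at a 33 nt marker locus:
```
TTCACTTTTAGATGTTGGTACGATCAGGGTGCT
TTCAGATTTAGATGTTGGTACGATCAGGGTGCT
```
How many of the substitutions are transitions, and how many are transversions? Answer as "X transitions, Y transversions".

0 transitions, 2 transversions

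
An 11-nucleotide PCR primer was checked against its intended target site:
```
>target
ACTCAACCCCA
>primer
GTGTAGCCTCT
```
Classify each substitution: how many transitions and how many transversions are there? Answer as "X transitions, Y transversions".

5 transitions, 2 transversions

Mismatches (1-based):
position 1: A→G (purine→purine, transition)
position 2: C→T (pyrimidine→pyrimidine, transition)
position 3: T→G (pyrimidine→purine, transversion)
position 4: C→T (pyrimidine→pyrimidine, transition)
position 6: A→G (purine→purine, transition)
position 9: C→T (pyrimidine→pyrimidine, transition)
position 11: A→T (purine→pyrimidine, transversion)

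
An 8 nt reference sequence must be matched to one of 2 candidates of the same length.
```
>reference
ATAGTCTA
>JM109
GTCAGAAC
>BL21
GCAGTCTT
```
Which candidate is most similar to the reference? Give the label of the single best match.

BL21

JM109 differs at 7 sites; BL21 differs at 3 sites. The closest is BL21.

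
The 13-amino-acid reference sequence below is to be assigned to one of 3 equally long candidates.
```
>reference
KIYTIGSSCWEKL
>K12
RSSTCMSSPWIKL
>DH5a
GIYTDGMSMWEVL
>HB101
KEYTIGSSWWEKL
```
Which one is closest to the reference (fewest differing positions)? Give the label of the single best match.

K12 differs at 7 positions; DH5a differs at 5 positions; HB101 differs at 2 positions. The closest is HB101.

HB101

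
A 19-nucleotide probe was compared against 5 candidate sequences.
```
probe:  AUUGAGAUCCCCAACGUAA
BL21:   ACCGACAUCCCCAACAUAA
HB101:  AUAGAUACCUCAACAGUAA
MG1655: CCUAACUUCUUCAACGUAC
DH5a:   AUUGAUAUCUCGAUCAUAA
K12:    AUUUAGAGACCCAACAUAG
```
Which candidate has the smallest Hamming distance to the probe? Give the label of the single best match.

BL21

BL21 differs at 4 bases; HB101 differs at 7 bases; MG1655 differs at 8 bases; DH5a differs at 5 bases; K12 differs at 5 bases. The closest is BL21.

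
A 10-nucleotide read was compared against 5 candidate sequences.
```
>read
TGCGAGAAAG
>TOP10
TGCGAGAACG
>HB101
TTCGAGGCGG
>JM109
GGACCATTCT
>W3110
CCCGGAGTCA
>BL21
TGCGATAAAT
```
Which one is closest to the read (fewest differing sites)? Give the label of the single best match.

TOP10

Hamming distances to read — TOP10: 1; HB101: 4; JM109: 9; W3110: 8; BL21: 2.
Smallest is TOP10 with 1 mismatch.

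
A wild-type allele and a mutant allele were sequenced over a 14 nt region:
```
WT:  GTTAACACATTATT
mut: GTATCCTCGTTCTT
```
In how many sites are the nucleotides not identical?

Comparing position by position, 6 sites differ: 3 (T/A), 4 (A/T), 5 (A/C), 7 (A/T), 9 (A/G), 12 (A/C).

6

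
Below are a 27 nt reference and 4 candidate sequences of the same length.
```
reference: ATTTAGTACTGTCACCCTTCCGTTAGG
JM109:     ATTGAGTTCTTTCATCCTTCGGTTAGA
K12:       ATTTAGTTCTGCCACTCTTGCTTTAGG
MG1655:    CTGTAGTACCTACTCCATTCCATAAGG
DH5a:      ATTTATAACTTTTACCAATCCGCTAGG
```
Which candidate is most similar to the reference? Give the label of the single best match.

K12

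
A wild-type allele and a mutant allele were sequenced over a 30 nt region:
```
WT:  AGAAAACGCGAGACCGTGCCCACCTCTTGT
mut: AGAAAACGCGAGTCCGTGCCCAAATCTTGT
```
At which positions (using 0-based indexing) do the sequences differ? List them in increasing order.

12, 22, 23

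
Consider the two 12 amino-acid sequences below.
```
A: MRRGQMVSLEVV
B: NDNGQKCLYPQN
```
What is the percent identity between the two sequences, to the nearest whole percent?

17%

10 positions differ (1, 2, 3, 6, 7, 8, 9, 10, 11, 12), so 2 of 12 match: 2/12 = 16.67%.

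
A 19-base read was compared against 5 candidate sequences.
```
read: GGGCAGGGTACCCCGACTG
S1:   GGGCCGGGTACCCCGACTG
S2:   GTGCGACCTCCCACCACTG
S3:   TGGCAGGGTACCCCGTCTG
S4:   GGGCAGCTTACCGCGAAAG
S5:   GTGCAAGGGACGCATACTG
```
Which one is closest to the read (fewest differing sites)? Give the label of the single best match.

Hamming distances to read — S1: 1; S2: 8; S3: 2; S4: 5; S5: 6.
Smallest is S1 with 1 mismatch.

S1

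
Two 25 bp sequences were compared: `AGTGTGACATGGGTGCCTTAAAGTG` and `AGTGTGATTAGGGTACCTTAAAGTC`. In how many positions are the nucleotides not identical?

Mismatches (1-based): position 8: C→T; position 9: A→T; position 10: T→A; position 15: G→A; position 25: G→C.

5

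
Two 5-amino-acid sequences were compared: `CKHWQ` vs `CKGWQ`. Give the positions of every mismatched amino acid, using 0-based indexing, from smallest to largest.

2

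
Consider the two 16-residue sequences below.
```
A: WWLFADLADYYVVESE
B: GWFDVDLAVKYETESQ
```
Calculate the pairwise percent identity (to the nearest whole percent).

44%

Mismatches at positions 1, 3, 4, 5, 9, 10, 12, 13, 16 (1-based): 9 of 16.
Identical positions: 7/16 = 43.75% → 44%.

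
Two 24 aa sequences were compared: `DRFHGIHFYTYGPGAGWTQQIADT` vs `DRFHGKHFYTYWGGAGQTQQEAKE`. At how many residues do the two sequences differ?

7

Comparing position by position, 7 residues differ: 6 (I/K), 12 (G/W), 13 (P/G), 17 (W/Q), 21 (I/E), 23 (D/K), 24 (T/E).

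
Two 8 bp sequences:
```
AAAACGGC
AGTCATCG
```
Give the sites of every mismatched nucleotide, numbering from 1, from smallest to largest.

Differences at site 2 (A→G), site 3 (A→T), site 4 (A→C), site 5 (C→A), site 6 (G→T), site 7 (G→C), site 8 (C→G).

2, 3, 4, 5, 6, 7, 8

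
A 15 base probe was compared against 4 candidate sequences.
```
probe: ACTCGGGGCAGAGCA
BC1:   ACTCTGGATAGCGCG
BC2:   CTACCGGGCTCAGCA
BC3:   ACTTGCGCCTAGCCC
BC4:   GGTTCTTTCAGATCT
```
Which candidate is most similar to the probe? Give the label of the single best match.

Hamming distances to probe — BC1: 5; BC2: 6; BC3: 8; BC4: 9.
Smallest is BC1 with 5 mismatches.

BC1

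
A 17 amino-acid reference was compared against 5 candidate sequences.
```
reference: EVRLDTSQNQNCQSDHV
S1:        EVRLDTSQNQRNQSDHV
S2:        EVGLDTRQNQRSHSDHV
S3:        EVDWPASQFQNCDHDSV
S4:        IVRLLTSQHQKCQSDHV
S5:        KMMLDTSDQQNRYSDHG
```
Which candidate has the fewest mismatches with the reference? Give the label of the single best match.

S1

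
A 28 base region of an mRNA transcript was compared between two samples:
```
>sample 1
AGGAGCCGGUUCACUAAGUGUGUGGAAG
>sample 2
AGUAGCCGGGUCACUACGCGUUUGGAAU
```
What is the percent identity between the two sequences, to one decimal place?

6 positions differ (3, 10, 17, 19, 22, 28), so 22 of 28 match: 22/28 = 78.57%.

78.6%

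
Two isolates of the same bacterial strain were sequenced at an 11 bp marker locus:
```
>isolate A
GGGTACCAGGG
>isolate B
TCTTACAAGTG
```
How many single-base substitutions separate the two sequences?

5

The sequences differ at bases 1, 2, 3, 7, 10 (1-based) — 5 in total.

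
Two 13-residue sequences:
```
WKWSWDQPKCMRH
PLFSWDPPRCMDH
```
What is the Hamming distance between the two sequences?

Comparing position by position, 6 positions differ: 1 (W/P), 2 (K/L), 3 (W/F), 7 (Q/P), 9 (K/R), 12 (R/D).

6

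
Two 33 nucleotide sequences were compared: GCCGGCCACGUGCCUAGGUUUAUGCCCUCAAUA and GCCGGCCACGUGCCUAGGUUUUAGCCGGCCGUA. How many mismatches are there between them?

Comparing position by position, 6 sites differ: 22 (A/U), 23 (U/A), 27 (C/G), 28 (U/G), 30 (A/C), 31 (A/G).

6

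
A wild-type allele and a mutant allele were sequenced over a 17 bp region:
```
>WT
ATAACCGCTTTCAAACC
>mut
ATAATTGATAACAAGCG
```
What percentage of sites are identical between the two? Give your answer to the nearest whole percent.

Mismatches at positions 5, 6, 8, 10, 11, 15, 17 (1-based): 7 of 17.
Identical positions: 10/17 = 58.82% → 59%.

59%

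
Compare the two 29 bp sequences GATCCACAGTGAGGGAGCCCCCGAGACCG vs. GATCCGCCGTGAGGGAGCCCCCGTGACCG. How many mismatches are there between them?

3

Comparing position by position, 3 positions differ: 6 (A/G), 8 (A/C), 24 (A/T).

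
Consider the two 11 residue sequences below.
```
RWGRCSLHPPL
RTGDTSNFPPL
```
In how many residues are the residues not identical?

Mismatches (1-based): residue 2: W→T; residue 4: R→D; residue 5: C→T; residue 7: L→N; residue 8: H→F.

5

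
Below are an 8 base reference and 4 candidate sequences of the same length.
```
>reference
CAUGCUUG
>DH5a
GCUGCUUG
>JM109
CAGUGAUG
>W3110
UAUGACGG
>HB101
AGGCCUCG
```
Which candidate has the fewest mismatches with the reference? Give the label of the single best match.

DH5a

DH5a differs at 2 bases; JM109 differs at 4 bases; W3110 differs at 4 bases; HB101 differs at 5 bases. The closest is DH5a.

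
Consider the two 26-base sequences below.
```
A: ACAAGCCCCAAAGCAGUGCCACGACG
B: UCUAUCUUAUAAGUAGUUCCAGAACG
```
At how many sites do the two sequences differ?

Comparing position by position, 11 sites differ: 1 (A/U), 3 (A/U), 5 (G/U), 7 (C/U), 8 (C/U), 9 (C/A), 10 (A/U), 14 (C/U), 18 (G/U), 22 (C/G), 23 (G/A).

11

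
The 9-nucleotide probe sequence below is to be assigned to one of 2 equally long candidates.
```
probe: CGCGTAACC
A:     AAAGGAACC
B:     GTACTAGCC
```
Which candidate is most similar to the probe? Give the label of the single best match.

Hamming distances to probe — A: 4; B: 5.
Smallest is A with 4 mismatches.

A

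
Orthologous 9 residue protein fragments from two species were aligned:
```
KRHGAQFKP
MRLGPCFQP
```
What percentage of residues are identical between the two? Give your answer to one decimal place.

44.4%

Mismatches at positions 1, 3, 5, 6, 8 (1-based): 5 of 9.
Identical positions: 4/9 = 44.44% → 44.4%.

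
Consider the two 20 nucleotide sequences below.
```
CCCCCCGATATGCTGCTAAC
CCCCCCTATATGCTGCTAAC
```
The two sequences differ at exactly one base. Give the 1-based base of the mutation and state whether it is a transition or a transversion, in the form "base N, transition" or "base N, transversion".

base 7, transversion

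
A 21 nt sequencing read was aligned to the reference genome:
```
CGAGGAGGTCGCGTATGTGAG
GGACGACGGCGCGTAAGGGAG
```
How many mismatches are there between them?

Comparing position by position, 6 positions differ: 1 (C/G), 4 (G/C), 7 (G/C), 9 (T/G), 16 (T/A), 18 (T/G).

6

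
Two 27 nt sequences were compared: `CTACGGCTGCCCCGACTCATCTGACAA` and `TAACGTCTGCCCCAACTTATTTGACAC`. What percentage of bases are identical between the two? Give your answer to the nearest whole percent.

Mismatches at positions 1, 2, 6, 14, 18, 21, 27 (1-based): 7 of 27.
Identical positions: 20/27 = 74.07% → 74%.

74%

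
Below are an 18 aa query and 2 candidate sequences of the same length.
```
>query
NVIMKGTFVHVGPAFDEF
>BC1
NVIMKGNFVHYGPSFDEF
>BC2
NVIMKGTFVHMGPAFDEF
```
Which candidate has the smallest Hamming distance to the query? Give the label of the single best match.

BC1 differs at 3 positions; BC2 differs at 1 position. The closest is BC2.

BC2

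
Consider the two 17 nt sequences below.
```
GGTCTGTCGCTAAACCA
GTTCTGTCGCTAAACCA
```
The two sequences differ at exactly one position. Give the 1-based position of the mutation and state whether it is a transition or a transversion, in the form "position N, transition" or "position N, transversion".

Position 2 changes G→T. G is a purine and T is a pyrimidine, so this is a transversion.

position 2, transversion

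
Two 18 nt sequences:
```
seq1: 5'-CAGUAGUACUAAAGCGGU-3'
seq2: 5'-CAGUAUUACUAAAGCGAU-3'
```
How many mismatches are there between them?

2

Mismatches (1-based): site 6: G→U; site 17: G→A.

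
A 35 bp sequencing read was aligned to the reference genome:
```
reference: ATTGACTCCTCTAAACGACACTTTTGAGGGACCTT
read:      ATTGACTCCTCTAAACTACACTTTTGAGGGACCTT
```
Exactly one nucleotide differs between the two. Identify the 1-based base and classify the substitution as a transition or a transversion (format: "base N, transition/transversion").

base 17, transversion

Base 17 changes G→T. G is a purine and T is a pyrimidine, so this is a transversion.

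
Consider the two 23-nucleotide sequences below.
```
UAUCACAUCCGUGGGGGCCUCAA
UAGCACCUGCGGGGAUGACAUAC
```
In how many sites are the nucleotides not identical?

The sequences differ at sites 3, 7, 9, 12, 15, 16, 18, 20, 21, 23 (1-based) — 10 in total.

10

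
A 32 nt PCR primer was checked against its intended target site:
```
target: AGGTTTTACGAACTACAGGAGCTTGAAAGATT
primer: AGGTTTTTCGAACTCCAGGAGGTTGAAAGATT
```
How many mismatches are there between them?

Mismatches (1-based): position 8: A→T; position 15: A→C; position 22: C→G.

3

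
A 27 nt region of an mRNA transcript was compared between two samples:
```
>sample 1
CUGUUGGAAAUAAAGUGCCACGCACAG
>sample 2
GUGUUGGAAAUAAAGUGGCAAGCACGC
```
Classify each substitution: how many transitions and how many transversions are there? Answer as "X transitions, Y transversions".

1 transition, 4 transversions

Transitions (purine↔purine or pyrimidine↔pyrimidine): 26 A→G.
Transversions (purine↔pyrimidine): 1 C→G, 18 C→G, 21 C→A, 27 G→C.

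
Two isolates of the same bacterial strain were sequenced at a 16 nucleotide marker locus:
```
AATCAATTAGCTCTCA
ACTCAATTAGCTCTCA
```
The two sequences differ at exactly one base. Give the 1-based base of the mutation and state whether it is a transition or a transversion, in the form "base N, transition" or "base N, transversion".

base 2, transversion

The sequences differ only at base 2: A→C (purine→pyrimidine), a transversion.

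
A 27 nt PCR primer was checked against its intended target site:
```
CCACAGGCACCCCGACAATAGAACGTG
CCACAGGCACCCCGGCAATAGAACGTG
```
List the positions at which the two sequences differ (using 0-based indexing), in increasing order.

14

Differences at position 14 (A→G).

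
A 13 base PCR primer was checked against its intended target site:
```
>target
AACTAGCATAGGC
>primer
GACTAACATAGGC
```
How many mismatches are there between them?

The sequences differ at bases 1, 6 (1-based) — 2 in total.

2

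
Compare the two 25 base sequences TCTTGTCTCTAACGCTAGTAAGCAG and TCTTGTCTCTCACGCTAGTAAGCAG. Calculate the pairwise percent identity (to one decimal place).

1 position differs (11), so 24 of 25 match: 24/25 = 96%.

96.0%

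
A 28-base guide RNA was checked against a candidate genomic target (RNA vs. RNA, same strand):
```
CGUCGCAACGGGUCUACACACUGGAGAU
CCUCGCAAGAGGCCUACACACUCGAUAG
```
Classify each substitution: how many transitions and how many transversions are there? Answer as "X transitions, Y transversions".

Mismatches (1-based):
position 2: G→C (purine→pyrimidine, transversion)
position 9: C→G (pyrimidine→purine, transversion)
position 10: G→A (purine→purine, transition)
position 13: U→C (pyrimidine→pyrimidine, transition)
position 23: G→C (purine→pyrimidine, transversion)
position 26: G→U (purine→pyrimidine, transversion)
position 28: U→G (pyrimidine→purine, transversion)

2 transitions, 5 transversions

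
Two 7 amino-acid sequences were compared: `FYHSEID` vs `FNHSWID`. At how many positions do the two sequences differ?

Comparing position by position, 2 positions differ: 2 (Y/N), 5 (E/W).

2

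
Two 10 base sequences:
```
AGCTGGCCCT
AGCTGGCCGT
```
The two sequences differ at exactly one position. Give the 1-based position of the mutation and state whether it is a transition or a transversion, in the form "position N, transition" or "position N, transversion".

Position 9 changes C→G. C is a pyrimidine and G is a purine, so this is a transversion.

position 9, transversion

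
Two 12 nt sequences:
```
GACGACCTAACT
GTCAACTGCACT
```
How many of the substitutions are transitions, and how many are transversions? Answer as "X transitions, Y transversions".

2 transitions, 3 transversions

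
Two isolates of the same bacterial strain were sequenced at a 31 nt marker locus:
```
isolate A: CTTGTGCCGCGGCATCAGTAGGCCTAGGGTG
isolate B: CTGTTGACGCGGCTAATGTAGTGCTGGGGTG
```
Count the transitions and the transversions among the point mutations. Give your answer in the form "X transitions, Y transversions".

1 transition, 9 transversions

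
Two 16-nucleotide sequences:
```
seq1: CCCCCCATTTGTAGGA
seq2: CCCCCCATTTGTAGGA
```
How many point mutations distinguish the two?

The two sequences are identical at every position.

0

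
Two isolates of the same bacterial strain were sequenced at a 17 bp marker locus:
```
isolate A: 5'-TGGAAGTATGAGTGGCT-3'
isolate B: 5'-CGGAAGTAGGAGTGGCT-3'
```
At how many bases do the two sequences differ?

Mismatches (1-based): base 1: T→C; base 9: T→G.

2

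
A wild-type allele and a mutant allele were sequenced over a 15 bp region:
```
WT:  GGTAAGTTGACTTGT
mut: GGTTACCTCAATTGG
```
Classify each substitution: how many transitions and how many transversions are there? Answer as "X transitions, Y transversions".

1 transition, 5 transversions

Mismatches (1-based):
position 4: A→T (purine→pyrimidine, transversion)
position 6: G→C (purine→pyrimidine, transversion)
position 7: T→C (pyrimidine→pyrimidine, transition)
position 9: G→C (purine→pyrimidine, transversion)
position 11: C→A (pyrimidine→purine, transversion)
position 15: T→G (pyrimidine→purine, transversion)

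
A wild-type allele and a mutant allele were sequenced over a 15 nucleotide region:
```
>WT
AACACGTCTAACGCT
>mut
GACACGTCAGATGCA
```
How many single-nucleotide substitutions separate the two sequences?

5

Comparing position by position, 5 sites differ: 1 (A/G), 9 (T/A), 10 (A/G), 12 (C/T), 15 (T/A).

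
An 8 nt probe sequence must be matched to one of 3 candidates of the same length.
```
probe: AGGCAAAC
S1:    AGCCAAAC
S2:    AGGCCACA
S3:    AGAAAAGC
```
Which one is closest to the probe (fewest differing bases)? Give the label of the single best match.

Hamming distances to probe — S1: 1; S2: 3; S3: 3.
Smallest is S1 with 1 mismatch.

S1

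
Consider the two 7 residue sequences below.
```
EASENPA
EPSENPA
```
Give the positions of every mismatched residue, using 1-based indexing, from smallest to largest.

Scanning 1-based: 2: A/P.

2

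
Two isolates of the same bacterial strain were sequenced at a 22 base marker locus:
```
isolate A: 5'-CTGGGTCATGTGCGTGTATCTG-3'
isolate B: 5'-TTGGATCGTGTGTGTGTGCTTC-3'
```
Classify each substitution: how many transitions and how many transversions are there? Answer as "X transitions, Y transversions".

7 transitions, 1 transversion

Transitions (purine↔purine or pyrimidine↔pyrimidine): 1 C→T, 5 G→A, 8 A→G, 13 C→T, 18 A→G, 19 T→C, 20 C→T.
Transversions (purine↔pyrimidine): 22 G→C.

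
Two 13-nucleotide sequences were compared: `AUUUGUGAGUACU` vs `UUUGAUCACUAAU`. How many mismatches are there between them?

Comparing position by position, 6 bases differ: 1 (A/U), 4 (U/G), 5 (G/A), 7 (G/C), 9 (G/C), 12 (C/A).

6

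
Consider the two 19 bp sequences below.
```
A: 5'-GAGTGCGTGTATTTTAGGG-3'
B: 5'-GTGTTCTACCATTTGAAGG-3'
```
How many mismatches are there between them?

Comparing position by position, 8 bases differ: 2 (A/T), 5 (G/T), 7 (G/T), 8 (T/A), 9 (G/C), 10 (T/C), 15 (T/G), 17 (G/A).

8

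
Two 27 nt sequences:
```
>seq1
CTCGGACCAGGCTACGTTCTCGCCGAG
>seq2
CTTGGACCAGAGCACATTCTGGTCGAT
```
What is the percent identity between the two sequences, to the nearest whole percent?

8 positions differ (3, 11, 12, 13, 16, 21, 23, 27), so 19 of 27 match: 19/27 = 70.37%.

70%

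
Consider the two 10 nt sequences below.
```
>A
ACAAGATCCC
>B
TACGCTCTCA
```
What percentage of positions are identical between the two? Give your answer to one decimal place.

10.0%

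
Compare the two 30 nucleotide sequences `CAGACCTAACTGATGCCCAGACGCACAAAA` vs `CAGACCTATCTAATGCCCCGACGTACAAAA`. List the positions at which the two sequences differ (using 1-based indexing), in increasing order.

9, 12, 19, 24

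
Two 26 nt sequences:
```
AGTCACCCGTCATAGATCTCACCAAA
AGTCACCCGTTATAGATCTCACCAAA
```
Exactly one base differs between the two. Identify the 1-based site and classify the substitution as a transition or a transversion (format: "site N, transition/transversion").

Site 11 changes C→T. C is a pyrimidine and T is a pyrimidine, so this is a transition.

site 11, transition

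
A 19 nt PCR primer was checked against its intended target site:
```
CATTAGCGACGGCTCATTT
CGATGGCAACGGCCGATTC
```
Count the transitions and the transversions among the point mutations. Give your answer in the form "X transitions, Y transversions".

5 transitions, 2 transversions

Mismatches (1-based):
site 2: A→G (purine→purine, transition)
site 3: T→A (pyrimidine→purine, transversion)
site 5: A→G (purine→purine, transition)
site 8: G→A (purine→purine, transition)
site 14: T→C (pyrimidine→pyrimidine, transition)
site 15: C→G (pyrimidine→purine, transversion)
site 19: T→C (pyrimidine→pyrimidine, transition)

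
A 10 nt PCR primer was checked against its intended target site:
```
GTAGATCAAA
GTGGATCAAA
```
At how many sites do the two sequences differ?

1

The sequences differ at sites 3 (1-based) — 1 in total.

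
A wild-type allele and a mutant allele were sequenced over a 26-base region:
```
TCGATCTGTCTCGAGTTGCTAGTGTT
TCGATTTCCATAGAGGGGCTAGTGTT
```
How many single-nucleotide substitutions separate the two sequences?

7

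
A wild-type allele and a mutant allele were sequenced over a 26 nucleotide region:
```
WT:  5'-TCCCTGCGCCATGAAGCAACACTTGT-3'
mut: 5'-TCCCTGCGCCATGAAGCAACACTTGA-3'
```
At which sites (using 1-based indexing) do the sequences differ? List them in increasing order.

26

Differences at site 26 (T→A).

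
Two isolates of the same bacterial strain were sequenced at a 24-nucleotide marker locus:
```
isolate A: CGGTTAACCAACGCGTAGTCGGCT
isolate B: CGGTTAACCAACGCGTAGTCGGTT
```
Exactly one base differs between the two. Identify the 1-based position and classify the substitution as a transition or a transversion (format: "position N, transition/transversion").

The sequences differ only at position 23: C→T (pyrimidine→pyrimidine), a transition.

position 23, transition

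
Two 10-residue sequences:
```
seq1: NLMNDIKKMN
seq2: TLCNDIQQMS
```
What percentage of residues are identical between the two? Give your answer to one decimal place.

Mismatches at positions 1, 3, 7, 8, 10 (1-based): 5 of 10.
Identical positions: 5/10 = 50% → 50.0%.

50.0%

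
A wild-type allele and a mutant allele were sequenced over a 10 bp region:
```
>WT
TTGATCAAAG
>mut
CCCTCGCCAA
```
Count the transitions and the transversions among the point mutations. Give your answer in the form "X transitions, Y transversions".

Transitions (purine↔purine or pyrimidine↔pyrimidine): 1 T→C, 2 T→C, 5 T→C, 10 G→A.
Transversions (purine↔pyrimidine): 3 G→C, 4 A→T, 6 C→G, 7 A→C, 8 A→C.

4 transitions, 5 transversions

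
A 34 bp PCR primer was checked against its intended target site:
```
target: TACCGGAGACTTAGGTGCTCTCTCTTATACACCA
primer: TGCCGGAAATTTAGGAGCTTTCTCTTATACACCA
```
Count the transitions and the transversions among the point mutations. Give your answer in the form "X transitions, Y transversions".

Transitions (purine↔purine or pyrimidine↔pyrimidine): 2 A→G, 8 G→A, 10 C→T, 20 C→T.
Transversions (purine↔pyrimidine): 16 T→A.

4 transitions, 1 transversion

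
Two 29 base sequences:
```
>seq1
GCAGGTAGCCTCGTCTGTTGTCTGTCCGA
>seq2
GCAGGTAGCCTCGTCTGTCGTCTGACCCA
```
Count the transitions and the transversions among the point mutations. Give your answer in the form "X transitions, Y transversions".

1 transition, 2 transversions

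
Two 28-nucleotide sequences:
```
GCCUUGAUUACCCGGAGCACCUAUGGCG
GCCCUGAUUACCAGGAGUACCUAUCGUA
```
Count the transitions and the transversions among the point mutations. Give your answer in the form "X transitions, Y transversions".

Mismatches (1-based):
position 4: U→C (pyrimidine→pyrimidine, transition)
position 13: C→A (pyrimidine→purine, transversion)
position 18: C→U (pyrimidine→pyrimidine, transition)
position 25: G→C (purine→pyrimidine, transversion)
position 27: C→U (pyrimidine→pyrimidine, transition)
position 28: G→A (purine→purine, transition)

4 transitions, 2 transversions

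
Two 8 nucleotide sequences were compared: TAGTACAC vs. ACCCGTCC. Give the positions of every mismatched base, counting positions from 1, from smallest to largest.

Differences at position 1 (T→A), position 2 (A→C), position 3 (G→C), position 4 (T→C), position 5 (A→G), position 6 (C→T), position 7 (A→C).

1, 2, 3, 4, 5, 6, 7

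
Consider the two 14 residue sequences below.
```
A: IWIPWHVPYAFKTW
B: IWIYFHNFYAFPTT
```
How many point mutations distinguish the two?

6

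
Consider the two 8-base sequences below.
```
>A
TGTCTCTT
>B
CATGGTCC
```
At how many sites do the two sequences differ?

Mismatches (1-based): site 1: T→C; site 2: G→A; site 4: C→G; site 5: T→G; site 6: C→T; site 7: T→C; site 8: T→C.

7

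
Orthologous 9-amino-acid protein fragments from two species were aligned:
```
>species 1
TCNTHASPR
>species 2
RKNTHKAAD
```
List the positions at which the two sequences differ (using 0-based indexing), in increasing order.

0, 1, 5, 6, 7, 8

Scanning 0-based: 0: T/R; 1: C/K; 5: A/K; 6: S/A; 7: P/A; 8: R/D.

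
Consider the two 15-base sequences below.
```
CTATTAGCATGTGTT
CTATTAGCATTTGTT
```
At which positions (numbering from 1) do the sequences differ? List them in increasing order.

Scanning 1-based: 11: G/T.

11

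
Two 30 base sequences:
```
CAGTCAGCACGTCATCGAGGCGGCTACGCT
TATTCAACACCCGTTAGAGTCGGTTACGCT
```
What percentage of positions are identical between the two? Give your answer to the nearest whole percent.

67%

Mismatches at positions 1, 3, 7, 11, 12, 13, 14, 16, 20, 24 (1-based): 10 of 30.
Identical positions: 20/30 = 66.67% → 67%.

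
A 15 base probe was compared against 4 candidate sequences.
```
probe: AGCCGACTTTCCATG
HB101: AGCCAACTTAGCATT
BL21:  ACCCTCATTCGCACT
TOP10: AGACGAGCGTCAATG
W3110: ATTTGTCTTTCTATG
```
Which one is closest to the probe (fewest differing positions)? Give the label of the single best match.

HB101

Hamming distances to probe — HB101: 4; BL21: 8; TOP10: 5; W3110: 5.
Smallest is HB101 with 4 mismatches.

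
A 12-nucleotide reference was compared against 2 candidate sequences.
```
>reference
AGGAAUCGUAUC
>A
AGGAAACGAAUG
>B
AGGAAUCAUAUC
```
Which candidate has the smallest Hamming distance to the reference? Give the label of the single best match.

Hamming distances to reference — A: 3; B: 1.
Smallest is B with 1 mismatch.

B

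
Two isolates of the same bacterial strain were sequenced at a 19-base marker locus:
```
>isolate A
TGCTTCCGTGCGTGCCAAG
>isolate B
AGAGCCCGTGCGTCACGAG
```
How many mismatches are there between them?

Mismatches (1-based): site 1: T→A; site 3: C→A; site 4: T→G; site 5: T→C; site 14: G→C; site 15: C→A; site 17: A→G.

7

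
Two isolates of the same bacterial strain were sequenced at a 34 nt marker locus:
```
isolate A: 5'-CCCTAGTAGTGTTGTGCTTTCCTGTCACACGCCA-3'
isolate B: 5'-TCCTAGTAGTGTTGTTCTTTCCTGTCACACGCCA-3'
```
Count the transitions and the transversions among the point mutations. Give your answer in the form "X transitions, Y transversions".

1 transition, 1 transversion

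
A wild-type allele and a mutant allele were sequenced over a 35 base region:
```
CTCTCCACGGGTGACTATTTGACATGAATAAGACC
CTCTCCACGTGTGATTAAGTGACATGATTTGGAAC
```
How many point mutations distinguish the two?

8

Comparing position by position, 8 bases differ: 10 (G/T), 15 (C/T), 18 (T/A), 19 (T/G), 28 (A/T), 30 (A/T), 31 (A/G), 34 (C/A).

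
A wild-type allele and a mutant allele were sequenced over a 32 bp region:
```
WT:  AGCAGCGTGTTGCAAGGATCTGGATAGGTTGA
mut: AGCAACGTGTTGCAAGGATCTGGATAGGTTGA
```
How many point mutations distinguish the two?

1

Comparing position by position, 1 base differs: 5 (G/A).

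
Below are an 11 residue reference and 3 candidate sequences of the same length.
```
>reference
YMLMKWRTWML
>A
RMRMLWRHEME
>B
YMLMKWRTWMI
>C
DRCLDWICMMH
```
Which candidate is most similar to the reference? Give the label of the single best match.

A differs at 6 residues; B differs at 1 residue; C differs at 9 residues. The closest is B.

B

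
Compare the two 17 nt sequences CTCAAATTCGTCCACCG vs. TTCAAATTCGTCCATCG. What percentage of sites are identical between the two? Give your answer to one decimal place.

Mismatches at positions 1, 15 (1-based): 2 of 17.
Identical positions: 15/17 = 88.24% → 88.2%.

88.2%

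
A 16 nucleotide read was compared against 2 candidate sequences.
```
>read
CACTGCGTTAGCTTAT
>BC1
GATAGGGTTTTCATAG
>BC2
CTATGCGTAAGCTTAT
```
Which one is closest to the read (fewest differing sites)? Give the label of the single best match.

BC1 differs at 8 sites; BC2 differs at 3 sites. The closest is BC2.

BC2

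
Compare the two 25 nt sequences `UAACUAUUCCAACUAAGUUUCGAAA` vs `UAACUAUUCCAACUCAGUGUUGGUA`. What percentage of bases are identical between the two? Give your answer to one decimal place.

80.0%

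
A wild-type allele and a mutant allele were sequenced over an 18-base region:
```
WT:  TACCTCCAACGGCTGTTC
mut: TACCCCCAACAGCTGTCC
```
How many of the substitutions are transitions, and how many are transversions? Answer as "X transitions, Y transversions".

Transitions (purine↔purine or pyrimidine↔pyrimidine): 5 T→C, 11 G→A, 17 T→C.
Transversions (purine↔pyrimidine): none.

3 transitions, 0 transversions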